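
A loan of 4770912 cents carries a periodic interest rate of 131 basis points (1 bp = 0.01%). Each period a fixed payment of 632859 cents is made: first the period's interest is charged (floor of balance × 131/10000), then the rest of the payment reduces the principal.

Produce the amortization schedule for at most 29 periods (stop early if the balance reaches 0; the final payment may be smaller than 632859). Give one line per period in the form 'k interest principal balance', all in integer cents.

1 62498 570361 4200551
2 55027 577832 3622719
3 47457 585402 3037317
4 39788 593071 2444246
5 32019 600840 1843406
6 24148 608711 1234695
7 16174 616685 618010
8 8095 618010 0

1. interest=⌊4770912·131/10000⌋=62498; principal=632859-62498=570361; balance=4770912-570361=4200551
2. interest=⌊4200551·131/10000⌋=55027; principal=632859-55027=577832; balance=4200551-577832=3622719
3. interest=⌊3622719·131/10000⌋=47457; principal=632859-47457=585402; balance=3622719-585402=3037317
4. interest=⌊3037317·131/10000⌋=39788; principal=632859-39788=593071; balance=3037317-593071=2444246
5. interest=⌊2444246·131/10000⌋=32019; principal=632859-32019=600840; balance=2444246-600840=1843406
6. interest=⌊1843406·131/10000⌋=24148; principal=632859-24148=608711; balance=1843406-608711=1234695
7. interest=⌊1234695·131/10000⌋=16174; principal=632859-16174=616685; balance=1234695-616685=618010
8. interest=⌊618010·131/10000⌋=8095; principal=min(632859-8095,618010)=618010; balance=618010-618010=0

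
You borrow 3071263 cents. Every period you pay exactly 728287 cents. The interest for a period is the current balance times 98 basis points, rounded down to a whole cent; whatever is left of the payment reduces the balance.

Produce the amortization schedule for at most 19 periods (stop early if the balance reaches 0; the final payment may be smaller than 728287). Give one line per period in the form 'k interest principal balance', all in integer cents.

1 30098 698189 2373074
2 23256 705031 1668043
3 16346 711941 956102
4 9369 718918 237184
5 2324 237184 0

1. interest=⌊3071263·98/10000⌋=30098; principal=728287-30098=698189; balance=3071263-698189=2373074
2. interest=⌊2373074·98/10000⌋=23256; principal=728287-23256=705031; balance=2373074-705031=1668043
3. interest=⌊1668043·98/10000⌋=16346; principal=728287-16346=711941; balance=1668043-711941=956102
4. interest=⌊956102·98/10000⌋=9369; principal=728287-9369=718918; balance=956102-718918=237184
5. interest=⌊237184·98/10000⌋=2324; principal=min(728287-2324,237184)=237184; balance=237184-237184=0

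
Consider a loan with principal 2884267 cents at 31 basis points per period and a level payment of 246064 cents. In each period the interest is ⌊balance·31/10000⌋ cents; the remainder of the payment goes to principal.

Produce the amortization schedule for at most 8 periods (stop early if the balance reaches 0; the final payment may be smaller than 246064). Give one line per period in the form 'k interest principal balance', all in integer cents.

1. interest=⌊2884267·31/10000⌋=8941; principal=246064-8941=237123; balance=2884267-237123=2647144
2. interest=⌊2647144·31/10000⌋=8206; principal=246064-8206=237858; balance=2647144-237858=2409286
3. interest=⌊2409286·31/10000⌋=7468; principal=246064-7468=238596; balance=2409286-238596=2170690
4. interest=⌊2170690·31/10000⌋=6729; principal=246064-6729=239335; balance=2170690-239335=1931355
5. interest=⌊1931355·31/10000⌋=5987; principal=246064-5987=240077; balance=1931355-240077=1691278
6. interest=⌊1691278·31/10000⌋=5242; principal=246064-5242=240822; balance=1691278-240822=1450456
7. interest=⌊1450456·31/10000⌋=4496; principal=246064-4496=241568; balance=1450456-241568=1208888
8. interest=⌊1208888·31/10000⌋=3747; principal=246064-3747=242317; balance=1208888-242317=966571

1 8941 237123 2647144
2 8206 237858 2409286
3 7468 238596 2170690
4 6729 239335 1931355
5 5987 240077 1691278
6 5242 240822 1450456
7 4496 241568 1208888
8 3747 242317 966571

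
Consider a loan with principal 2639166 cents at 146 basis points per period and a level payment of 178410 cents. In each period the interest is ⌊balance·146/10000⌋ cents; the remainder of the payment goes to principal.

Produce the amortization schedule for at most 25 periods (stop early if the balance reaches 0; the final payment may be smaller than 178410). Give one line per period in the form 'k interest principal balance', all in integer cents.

1 38531 139879 2499287
2 36489 141921 2357366
3 34417 143993 2213373
4 32315 146095 2067278
5 30182 148228 1919050
6 28018 150392 1768658
7 25822 152588 1616070
8 23594 154816 1461254
9 21334 157076 1304178
10 19040 159370 1144808
11 16714 161696 983112
12 14353 164057 819055
13 11958 166452 652603
14 9528 168882 483721
15 7062 171348 312373
16 4560 173850 138523
17 2022 138523 0

1. interest=⌊2639166·146/10000⌋=38531; principal=178410-38531=139879; balance=2639166-139879=2499287
2. interest=⌊2499287·146/10000⌋=36489; principal=178410-36489=141921; balance=2499287-141921=2357366
3. interest=⌊2357366·146/10000⌋=34417; principal=178410-34417=143993; balance=2357366-143993=2213373
4. interest=⌊2213373·146/10000⌋=32315; principal=178410-32315=146095; balance=2213373-146095=2067278
5. interest=⌊2067278·146/10000⌋=30182; principal=178410-30182=148228; balance=2067278-148228=1919050
6. interest=⌊1919050·146/10000⌋=28018; principal=178410-28018=150392; balance=1919050-150392=1768658
7. interest=⌊1768658·146/10000⌋=25822; principal=178410-25822=152588; balance=1768658-152588=1616070
8. interest=⌊1616070·146/10000⌋=23594; principal=178410-23594=154816; balance=1616070-154816=1461254
9. interest=⌊1461254·146/10000⌋=21334; principal=178410-21334=157076; balance=1461254-157076=1304178
10. interest=⌊1304178·146/10000⌋=19040; principal=178410-19040=159370; balance=1304178-159370=1144808
11. interest=⌊1144808·146/10000⌋=16714; principal=178410-16714=161696; balance=1144808-161696=983112
12. interest=⌊983112·146/10000⌋=14353; principal=178410-14353=164057; balance=983112-164057=819055
13. interest=⌊819055·146/10000⌋=11958; principal=178410-11958=166452; balance=819055-166452=652603
14. interest=⌊652603·146/10000⌋=9528; principal=178410-9528=168882; balance=652603-168882=483721
15. interest=⌊483721·146/10000⌋=7062; principal=178410-7062=171348; balance=483721-171348=312373
16. interest=⌊312373·146/10000⌋=4560; principal=178410-4560=173850; balance=312373-173850=138523
17. interest=⌊138523·146/10000⌋=2022; principal=min(178410-2022,138523)=138523; balance=138523-138523=0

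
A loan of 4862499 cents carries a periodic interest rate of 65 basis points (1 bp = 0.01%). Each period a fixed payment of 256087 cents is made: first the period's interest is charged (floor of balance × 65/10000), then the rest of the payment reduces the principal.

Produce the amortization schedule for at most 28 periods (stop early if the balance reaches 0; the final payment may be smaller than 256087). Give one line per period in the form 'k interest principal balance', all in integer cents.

1. interest=⌊4862499·65/10000⌋=31606; principal=256087-31606=224481; balance=4862499-224481=4638018
2. interest=⌊4638018·65/10000⌋=30147; principal=256087-30147=225940; balance=4638018-225940=4412078
3. interest=⌊4412078·65/10000⌋=28678; principal=256087-28678=227409; balance=4412078-227409=4184669
4. interest=⌊4184669·65/10000⌋=27200; principal=256087-27200=228887; balance=4184669-228887=3955782
5. interest=⌊3955782·65/10000⌋=25712; principal=256087-25712=230375; balance=3955782-230375=3725407
6. interest=⌊3725407·65/10000⌋=24215; principal=256087-24215=231872; balance=3725407-231872=3493535
7. interest=⌊3493535·65/10000⌋=22707; principal=256087-22707=233380; balance=3493535-233380=3260155
8. interest=⌊3260155·65/10000⌋=21191; principal=256087-21191=234896; balance=3260155-234896=3025259
9. interest=⌊3025259·65/10000⌋=19664; principal=256087-19664=236423; balance=3025259-236423=2788836
10. interest=⌊2788836·65/10000⌋=18127; principal=256087-18127=237960; balance=2788836-237960=2550876
11. interest=⌊2550876·65/10000⌋=16580; principal=256087-16580=239507; balance=2550876-239507=2311369
12. interest=⌊2311369·65/10000⌋=15023; principal=256087-15023=241064; balance=2311369-241064=2070305
13. interest=⌊2070305·65/10000⌋=13456; principal=256087-13456=242631; balance=2070305-242631=1827674
14. interest=⌊1827674·65/10000⌋=11879; principal=256087-11879=244208; balance=1827674-244208=1583466
15. interest=⌊1583466·65/10000⌋=10292; principal=256087-10292=245795; balance=1583466-245795=1337671
16. interest=⌊1337671·65/10000⌋=8694; principal=256087-8694=247393; balance=1337671-247393=1090278
17. interest=⌊1090278·65/10000⌋=7086; principal=256087-7086=249001; balance=1090278-249001=841277
18. interest=⌊841277·65/10000⌋=5468; principal=256087-5468=250619; balance=841277-250619=590658
19. interest=⌊590658·65/10000⌋=3839; principal=256087-3839=252248; balance=590658-252248=338410
20. interest=⌊338410·65/10000⌋=2199; principal=256087-2199=253888; balance=338410-253888=84522
21. interest=⌊84522·65/10000⌋=549; principal=min(256087-549,84522)=84522; balance=84522-84522=0

1 31606 224481 4638018
2 30147 225940 4412078
3 28678 227409 4184669
4 27200 228887 3955782
5 25712 230375 3725407
6 24215 231872 3493535
7 22707 233380 3260155
8 21191 234896 3025259
9 19664 236423 2788836
10 18127 237960 2550876
11 16580 239507 2311369
12 15023 241064 2070305
13 13456 242631 1827674
14 11879 244208 1583466
15 10292 245795 1337671
16 8694 247393 1090278
17 7086 249001 841277
18 5468 250619 590658
19 3839 252248 338410
20 2199 253888 84522
21 549 84522 0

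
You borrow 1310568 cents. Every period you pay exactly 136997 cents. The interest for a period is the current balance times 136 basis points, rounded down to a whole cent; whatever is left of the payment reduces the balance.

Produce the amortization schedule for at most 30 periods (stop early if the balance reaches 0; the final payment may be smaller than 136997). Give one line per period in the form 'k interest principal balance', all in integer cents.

1 17823 119174 1191394
2 16202 120795 1070599
3 14560 122437 948162
4 12895 124102 824060
5 11207 125790 698270
6 9496 127501 570769
7 7762 129235 441534
8 6004 130993 310541
9 4223 132774 177767
10 2417 134580 43187
11 587 43187 0

1. interest=⌊1310568·136/10000⌋=17823; principal=136997-17823=119174; balance=1310568-119174=1191394
2. interest=⌊1191394·136/10000⌋=16202; principal=136997-16202=120795; balance=1191394-120795=1070599
3. interest=⌊1070599·136/10000⌋=14560; principal=136997-14560=122437; balance=1070599-122437=948162
4. interest=⌊948162·136/10000⌋=12895; principal=136997-12895=124102; balance=948162-124102=824060
5. interest=⌊824060·136/10000⌋=11207; principal=136997-11207=125790; balance=824060-125790=698270
6. interest=⌊698270·136/10000⌋=9496; principal=136997-9496=127501; balance=698270-127501=570769
7. interest=⌊570769·136/10000⌋=7762; principal=136997-7762=129235; balance=570769-129235=441534
8. interest=⌊441534·136/10000⌋=6004; principal=136997-6004=130993; balance=441534-130993=310541
9. interest=⌊310541·136/10000⌋=4223; principal=136997-4223=132774; balance=310541-132774=177767
10. interest=⌊177767·136/10000⌋=2417; principal=136997-2417=134580; balance=177767-134580=43187
11. interest=⌊43187·136/10000⌋=587; principal=min(136997-587,43187)=43187; balance=43187-43187=0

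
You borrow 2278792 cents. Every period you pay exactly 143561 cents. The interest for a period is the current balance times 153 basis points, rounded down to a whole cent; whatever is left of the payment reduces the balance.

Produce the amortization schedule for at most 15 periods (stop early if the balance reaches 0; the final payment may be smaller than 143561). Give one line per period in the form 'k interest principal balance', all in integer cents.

1. interest=⌊2278792·153/10000⌋=34865; principal=143561-34865=108696; balance=2278792-108696=2170096
2. interest=⌊2170096·153/10000⌋=33202; principal=143561-33202=110359; balance=2170096-110359=2059737
3. interest=⌊2059737·153/10000⌋=31513; principal=143561-31513=112048; balance=2059737-112048=1947689
4. interest=⌊1947689·153/10000⌋=29799; principal=143561-29799=113762; balance=1947689-113762=1833927
5. interest=⌊1833927·153/10000⌋=28059; principal=143561-28059=115502; balance=1833927-115502=1718425
6. interest=⌊1718425·153/10000⌋=26291; principal=143561-26291=117270; balance=1718425-117270=1601155
7. interest=⌊1601155·153/10000⌋=24497; principal=143561-24497=119064; balance=1601155-119064=1482091
8. interest=⌊1482091·153/10000⌋=22675; principal=143561-22675=120886; balance=1482091-120886=1361205
9. interest=⌊1361205·153/10000⌋=20826; principal=143561-20826=122735; balance=1361205-122735=1238470
10. interest=⌊1238470·153/10000⌋=18948; principal=143561-18948=124613; balance=1238470-124613=1113857
11. interest=⌊1113857·153/10000⌋=17042; principal=143561-17042=126519; balance=1113857-126519=987338
12. interest=⌊987338·153/10000⌋=15106; principal=143561-15106=128455; balance=987338-128455=858883
13. interest=⌊858883·153/10000⌋=13140; principal=143561-13140=130421; balance=858883-130421=728462
14. interest=⌊728462·153/10000⌋=11145; principal=143561-11145=132416; balance=728462-132416=596046
15. interest=⌊596046·153/10000⌋=9119; principal=143561-9119=134442; balance=596046-134442=461604

1 34865 108696 2170096
2 33202 110359 2059737
3 31513 112048 1947689
4 29799 113762 1833927
5 28059 115502 1718425
6 26291 117270 1601155
7 24497 119064 1482091
8 22675 120886 1361205
9 20826 122735 1238470
10 18948 124613 1113857
11 17042 126519 987338
12 15106 128455 858883
13 13140 130421 728462
14 11145 132416 596046
15 9119 134442 461604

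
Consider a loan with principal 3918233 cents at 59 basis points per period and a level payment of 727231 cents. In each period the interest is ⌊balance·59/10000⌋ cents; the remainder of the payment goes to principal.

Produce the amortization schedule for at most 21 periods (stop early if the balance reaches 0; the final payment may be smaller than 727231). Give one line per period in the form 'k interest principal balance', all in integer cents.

1 23117 704114 3214119
2 18963 708268 2505851
3 14784 712447 1793404
4 10581 716650 1076754
5 6352 720879 355875
6 2099 355875 0

1. interest=⌊3918233·59/10000⌋=23117; principal=727231-23117=704114; balance=3918233-704114=3214119
2. interest=⌊3214119·59/10000⌋=18963; principal=727231-18963=708268; balance=3214119-708268=2505851
3. interest=⌊2505851·59/10000⌋=14784; principal=727231-14784=712447; balance=2505851-712447=1793404
4. interest=⌊1793404·59/10000⌋=10581; principal=727231-10581=716650; balance=1793404-716650=1076754
5. interest=⌊1076754·59/10000⌋=6352; principal=727231-6352=720879; balance=1076754-720879=355875
6. interest=⌊355875·59/10000⌋=2099; principal=min(727231-2099,355875)=355875; balance=355875-355875=0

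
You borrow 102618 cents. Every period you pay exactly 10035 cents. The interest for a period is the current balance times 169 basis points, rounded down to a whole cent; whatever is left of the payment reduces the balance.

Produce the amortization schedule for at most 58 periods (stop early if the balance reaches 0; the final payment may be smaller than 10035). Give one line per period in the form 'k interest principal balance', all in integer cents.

1 1734 8301 94317
2 1593 8442 85875
3 1451 8584 77291
4 1306 8729 68562
5 1158 8877 59685
6 1008 9027 50658
7 856 9179 41479
8 700 9335 32144
9 543 9492 22652
10 382 9653 12999
11 219 9816 3183
12 53 3183 0

1. interest=⌊102618·169/10000⌋=1734; principal=10035-1734=8301; balance=102618-8301=94317
2. interest=⌊94317·169/10000⌋=1593; principal=10035-1593=8442; balance=94317-8442=85875
3. interest=⌊85875·169/10000⌋=1451; principal=10035-1451=8584; balance=85875-8584=77291
4. interest=⌊77291·169/10000⌋=1306; principal=10035-1306=8729; balance=77291-8729=68562
5. interest=⌊68562·169/10000⌋=1158; principal=10035-1158=8877; balance=68562-8877=59685
6. interest=⌊59685·169/10000⌋=1008; principal=10035-1008=9027; balance=59685-9027=50658
7. interest=⌊50658·169/10000⌋=856; principal=10035-856=9179; balance=50658-9179=41479
8. interest=⌊41479·169/10000⌋=700; principal=10035-700=9335; balance=41479-9335=32144
9. interest=⌊32144·169/10000⌋=543; principal=10035-543=9492; balance=32144-9492=22652
10. interest=⌊22652·169/10000⌋=382; principal=10035-382=9653; balance=22652-9653=12999
11. interest=⌊12999·169/10000⌋=219; principal=10035-219=9816; balance=12999-9816=3183
12. interest=⌊3183·169/10000⌋=53; principal=min(10035-53,3183)=3183; balance=3183-3183=0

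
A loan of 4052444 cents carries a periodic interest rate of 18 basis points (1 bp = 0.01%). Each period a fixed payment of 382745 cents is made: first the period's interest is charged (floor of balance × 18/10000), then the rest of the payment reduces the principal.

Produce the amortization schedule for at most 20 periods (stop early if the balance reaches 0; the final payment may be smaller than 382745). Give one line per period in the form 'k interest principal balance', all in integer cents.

1 7294 375451 3676993
2 6618 376127 3300866
3 5941 376804 2924062
4 5263 377482 2546580
5 4583 378162 2168418
6 3903 378842 1789576
7 3221 379524 1410052
8 2538 380207 1029845
9 1853 380892 648953
10 1168 381577 267376
11 481 267376 0

1. interest=⌊4052444·18/10000⌋=7294; principal=382745-7294=375451; balance=4052444-375451=3676993
2. interest=⌊3676993·18/10000⌋=6618; principal=382745-6618=376127; balance=3676993-376127=3300866
3. interest=⌊3300866·18/10000⌋=5941; principal=382745-5941=376804; balance=3300866-376804=2924062
4. interest=⌊2924062·18/10000⌋=5263; principal=382745-5263=377482; balance=2924062-377482=2546580
5. interest=⌊2546580·18/10000⌋=4583; principal=382745-4583=378162; balance=2546580-378162=2168418
6. interest=⌊2168418·18/10000⌋=3903; principal=382745-3903=378842; balance=2168418-378842=1789576
7. interest=⌊1789576·18/10000⌋=3221; principal=382745-3221=379524; balance=1789576-379524=1410052
8. interest=⌊1410052·18/10000⌋=2538; principal=382745-2538=380207; balance=1410052-380207=1029845
9. interest=⌊1029845·18/10000⌋=1853; principal=382745-1853=380892; balance=1029845-380892=648953
10. interest=⌊648953·18/10000⌋=1168; principal=382745-1168=381577; balance=648953-381577=267376
11. interest=⌊267376·18/10000⌋=481; principal=min(382745-481,267376)=267376; balance=267376-267376=0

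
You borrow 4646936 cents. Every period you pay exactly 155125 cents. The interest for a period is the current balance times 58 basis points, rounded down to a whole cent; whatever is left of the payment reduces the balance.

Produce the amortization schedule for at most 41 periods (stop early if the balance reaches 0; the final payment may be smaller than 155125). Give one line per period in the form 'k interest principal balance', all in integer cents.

1. interest=⌊4646936·58/10000⌋=26952; principal=155125-26952=128173; balance=4646936-128173=4518763
2. interest=⌊4518763·58/10000⌋=26208; principal=155125-26208=128917; balance=4518763-128917=4389846
3. interest=⌊4389846·58/10000⌋=25461; principal=155125-25461=129664; balance=4389846-129664=4260182
4. interest=⌊4260182·58/10000⌋=24709; principal=155125-24709=130416; balance=4260182-130416=4129766
5. interest=⌊4129766·58/10000⌋=23952; principal=155125-23952=131173; balance=4129766-131173=3998593
6. interest=⌊3998593·58/10000⌋=23191; principal=155125-23191=131934; balance=3998593-131934=3866659
7. interest=⌊3866659·58/10000⌋=22426; principal=155125-22426=132699; balance=3866659-132699=3733960
8. interest=⌊3733960·58/10000⌋=21656; principal=155125-21656=133469; balance=3733960-133469=3600491
9. interest=⌊3600491·58/10000⌋=20882; principal=155125-20882=134243; balance=3600491-134243=3466248
10. interest=⌊3466248·58/10000⌋=20104; principal=155125-20104=135021; balance=3466248-135021=3331227
11. interest=⌊3331227·58/10000⌋=19321; principal=155125-19321=135804; balance=3331227-135804=3195423
12. interest=⌊3195423·58/10000⌋=18533; principal=155125-18533=136592; balance=3195423-136592=3058831
13. interest=⌊3058831·58/10000⌋=17741; principal=155125-17741=137384; balance=3058831-137384=2921447
14. interest=⌊2921447·58/10000⌋=16944; principal=155125-16944=138181; balance=2921447-138181=2783266
15. interest=⌊2783266·58/10000⌋=16142; principal=155125-16142=138983; balance=2783266-138983=2644283
16. interest=⌊2644283·58/10000⌋=15336; principal=155125-15336=139789; balance=2644283-139789=2504494
17. interest=⌊2504494·58/10000⌋=14526; principal=155125-14526=140599; balance=2504494-140599=2363895
18. interest=⌊2363895·58/10000⌋=13710; principal=155125-13710=141415; balance=2363895-141415=2222480
19. interest=⌊2222480·58/10000⌋=12890; principal=155125-12890=142235; balance=2222480-142235=2080245
20. interest=⌊2080245·58/10000⌋=12065; principal=155125-12065=143060; balance=2080245-143060=1937185
21. interest=⌊1937185·58/10000⌋=11235; principal=155125-11235=143890; balance=1937185-143890=1793295
22. interest=⌊1793295·58/10000⌋=10401; principal=155125-10401=144724; balance=1793295-144724=1648571
23. interest=⌊1648571·58/10000⌋=9561; principal=155125-9561=145564; balance=1648571-145564=1503007
24. interest=⌊1503007·58/10000⌋=8717; principal=155125-8717=146408; balance=1503007-146408=1356599
25. interest=⌊1356599·58/10000⌋=7868; principal=155125-7868=147257; balance=1356599-147257=1209342
26. interest=⌊1209342·58/10000⌋=7014; principal=155125-7014=148111; balance=1209342-148111=1061231
27. interest=⌊1061231·58/10000⌋=6155; principal=155125-6155=148970; balance=1061231-148970=912261
28. interest=⌊912261·58/10000⌋=5291; principal=155125-5291=149834; balance=912261-149834=762427
29. interest=⌊762427·58/10000⌋=4422; principal=155125-4422=150703; balance=762427-150703=611724
30. interest=⌊611724·58/10000⌋=3547; principal=155125-3547=151578; balance=611724-151578=460146
31. interest=⌊460146·58/10000⌋=2668; principal=155125-2668=152457; balance=460146-152457=307689
32. interest=⌊307689·58/10000⌋=1784; principal=155125-1784=153341; balance=307689-153341=154348
33. interest=⌊154348·58/10000⌋=895; principal=155125-895=154230; balance=154348-154230=118
34. interest=⌊118·58/10000⌋=0; principal=min(155125-0,118)=118; balance=118-118=0

1 26952 128173 4518763
2 26208 128917 4389846
3 25461 129664 4260182
4 24709 130416 4129766
5 23952 131173 3998593
6 23191 131934 3866659
7 22426 132699 3733960
8 21656 133469 3600491
9 20882 134243 3466248
10 20104 135021 3331227
11 19321 135804 3195423
12 18533 136592 3058831
13 17741 137384 2921447
14 16944 138181 2783266
15 16142 138983 2644283
16 15336 139789 2504494
17 14526 140599 2363895
18 13710 141415 2222480
19 12890 142235 2080245
20 12065 143060 1937185
21 11235 143890 1793295
22 10401 144724 1648571
23 9561 145564 1503007
24 8717 146408 1356599
25 7868 147257 1209342
26 7014 148111 1061231
27 6155 148970 912261
28 5291 149834 762427
29 4422 150703 611724
30 3547 151578 460146
31 2668 152457 307689
32 1784 153341 154348
33 895 154230 118
34 0 118 0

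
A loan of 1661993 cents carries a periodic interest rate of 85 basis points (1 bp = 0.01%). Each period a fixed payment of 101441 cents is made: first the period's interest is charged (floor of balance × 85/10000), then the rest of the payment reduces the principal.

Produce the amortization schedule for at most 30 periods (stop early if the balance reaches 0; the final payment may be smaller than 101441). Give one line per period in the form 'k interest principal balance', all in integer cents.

1 14126 87315 1574678
2 13384 88057 1486621
3 12636 88805 1397816
4 11881 89560 1308256
5 11120 90321 1217935
6 10352 91089 1126846
7 9578 91863 1034983
8 8797 92644 942339
9 8009 93432 848907
10 7215 94226 754681
11 6414 95027 659654
12 5607 95834 563820
13 4792 96649 467171
14 3970 97471 369700
15 3142 98299 271401
16 2306 99135 172266
17 1464 99977 72289
18 614 72289 0

1. interest=⌊1661993·85/10000⌋=14126; principal=101441-14126=87315; balance=1661993-87315=1574678
2. interest=⌊1574678·85/10000⌋=13384; principal=101441-13384=88057; balance=1574678-88057=1486621
3. interest=⌊1486621·85/10000⌋=12636; principal=101441-12636=88805; balance=1486621-88805=1397816
4. interest=⌊1397816·85/10000⌋=11881; principal=101441-11881=89560; balance=1397816-89560=1308256
5. interest=⌊1308256·85/10000⌋=11120; principal=101441-11120=90321; balance=1308256-90321=1217935
6. interest=⌊1217935·85/10000⌋=10352; principal=101441-10352=91089; balance=1217935-91089=1126846
7. interest=⌊1126846·85/10000⌋=9578; principal=101441-9578=91863; balance=1126846-91863=1034983
8. interest=⌊1034983·85/10000⌋=8797; principal=101441-8797=92644; balance=1034983-92644=942339
9. interest=⌊942339·85/10000⌋=8009; principal=101441-8009=93432; balance=942339-93432=848907
10. interest=⌊848907·85/10000⌋=7215; principal=101441-7215=94226; balance=848907-94226=754681
11. interest=⌊754681·85/10000⌋=6414; principal=101441-6414=95027; balance=754681-95027=659654
12. interest=⌊659654·85/10000⌋=5607; principal=101441-5607=95834; balance=659654-95834=563820
13. interest=⌊563820·85/10000⌋=4792; principal=101441-4792=96649; balance=563820-96649=467171
14. interest=⌊467171·85/10000⌋=3970; principal=101441-3970=97471; balance=467171-97471=369700
15. interest=⌊369700·85/10000⌋=3142; principal=101441-3142=98299; balance=369700-98299=271401
16. interest=⌊271401·85/10000⌋=2306; principal=101441-2306=99135; balance=271401-99135=172266
17. interest=⌊172266·85/10000⌋=1464; principal=101441-1464=99977; balance=172266-99977=72289
18. interest=⌊72289·85/10000⌋=614; principal=min(101441-614,72289)=72289; balance=72289-72289=0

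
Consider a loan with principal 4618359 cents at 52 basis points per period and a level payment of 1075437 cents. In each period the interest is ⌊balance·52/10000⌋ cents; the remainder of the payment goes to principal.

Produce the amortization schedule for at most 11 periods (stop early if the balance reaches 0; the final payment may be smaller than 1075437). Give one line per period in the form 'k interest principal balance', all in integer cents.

1. interest=⌊4618359·52/10000⌋=24015; principal=1075437-24015=1051422; balance=4618359-1051422=3566937
2. interest=⌊3566937·52/10000⌋=18548; principal=1075437-18548=1056889; balance=3566937-1056889=2510048
3. interest=⌊2510048·52/10000⌋=13052; principal=1075437-13052=1062385; balance=2510048-1062385=1447663
4. interest=⌊1447663·52/10000⌋=7527; principal=1075437-7527=1067910; balance=1447663-1067910=379753
5. interest=⌊379753·52/10000⌋=1974; principal=min(1075437-1974,379753)=379753; balance=379753-379753=0

1 24015 1051422 3566937
2 18548 1056889 2510048
3 13052 1062385 1447663
4 7527 1067910 379753
5 1974 379753 0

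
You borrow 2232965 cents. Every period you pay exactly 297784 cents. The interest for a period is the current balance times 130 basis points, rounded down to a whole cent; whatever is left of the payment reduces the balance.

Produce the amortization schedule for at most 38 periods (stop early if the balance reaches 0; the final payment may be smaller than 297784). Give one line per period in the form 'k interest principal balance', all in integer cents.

1 29028 268756 1964209
2 25534 272250 1691959
3 21995 275789 1416170
4 18410 279374 1136796
5 14778 283006 853790
6 11099 286685 567105
7 7372 290412 276693
8 3597 276693 0

1. interest=⌊2232965·130/10000⌋=29028; principal=297784-29028=268756; balance=2232965-268756=1964209
2. interest=⌊1964209·130/10000⌋=25534; principal=297784-25534=272250; balance=1964209-272250=1691959
3. interest=⌊1691959·130/10000⌋=21995; principal=297784-21995=275789; balance=1691959-275789=1416170
4. interest=⌊1416170·130/10000⌋=18410; principal=297784-18410=279374; balance=1416170-279374=1136796
5. interest=⌊1136796·130/10000⌋=14778; principal=297784-14778=283006; balance=1136796-283006=853790
6. interest=⌊853790·130/10000⌋=11099; principal=297784-11099=286685; balance=853790-286685=567105
7. interest=⌊567105·130/10000⌋=7372; principal=297784-7372=290412; balance=567105-290412=276693
8. interest=⌊276693·130/10000⌋=3597; principal=min(297784-3597,276693)=276693; balance=276693-276693=0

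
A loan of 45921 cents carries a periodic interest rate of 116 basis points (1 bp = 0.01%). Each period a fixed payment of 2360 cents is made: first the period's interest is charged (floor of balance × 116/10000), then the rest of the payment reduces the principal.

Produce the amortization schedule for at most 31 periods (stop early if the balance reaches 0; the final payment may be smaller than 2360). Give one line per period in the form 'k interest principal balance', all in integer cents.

1 532 1828 44093
2 511 1849 42244
3 490 1870 40374
4 468 1892 38482
5 446 1914 36568
6 424 1936 34632
7 401 1959 32673
8 379 1981 30692
9 356 2004 28688
10 332 2028 26660
11 309 2051 24609
12 285 2075 22534
13 261 2099 20435
14 237 2123 18312
15 212 2148 16164
16 187 2173 13991
17 162 2198 11793
18 136 2224 9569
19 111 2249 7320
20 84 2276 5044
21 58 2302 2742
22 31 2329 413
23 4 413 0

1. interest=⌊45921·116/10000⌋=532; principal=2360-532=1828; balance=45921-1828=44093
2. interest=⌊44093·116/10000⌋=511; principal=2360-511=1849; balance=44093-1849=42244
3. interest=⌊42244·116/10000⌋=490; principal=2360-490=1870; balance=42244-1870=40374
4. interest=⌊40374·116/10000⌋=468; principal=2360-468=1892; balance=40374-1892=38482
5. interest=⌊38482·116/10000⌋=446; principal=2360-446=1914; balance=38482-1914=36568
6. interest=⌊36568·116/10000⌋=424; principal=2360-424=1936; balance=36568-1936=34632
7. interest=⌊34632·116/10000⌋=401; principal=2360-401=1959; balance=34632-1959=32673
8. interest=⌊32673·116/10000⌋=379; principal=2360-379=1981; balance=32673-1981=30692
9. interest=⌊30692·116/10000⌋=356; principal=2360-356=2004; balance=30692-2004=28688
10. interest=⌊28688·116/10000⌋=332; principal=2360-332=2028; balance=28688-2028=26660
11. interest=⌊26660·116/10000⌋=309; principal=2360-309=2051; balance=26660-2051=24609
12. interest=⌊24609·116/10000⌋=285; principal=2360-285=2075; balance=24609-2075=22534
13. interest=⌊22534·116/10000⌋=261; principal=2360-261=2099; balance=22534-2099=20435
14. interest=⌊20435·116/10000⌋=237; principal=2360-237=2123; balance=20435-2123=18312
15. interest=⌊18312·116/10000⌋=212; principal=2360-212=2148; balance=18312-2148=16164
16. interest=⌊16164·116/10000⌋=187; principal=2360-187=2173; balance=16164-2173=13991
17. interest=⌊13991·116/10000⌋=162; principal=2360-162=2198; balance=13991-2198=11793
18. interest=⌊11793·116/10000⌋=136; principal=2360-136=2224; balance=11793-2224=9569
19. interest=⌊9569·116/10000⌋=111; principal=2360-111=2249; balance=9569-2249=7320
20. interest=⌊7320·116/10000⌋=84; principal=2360-84=2276; balance=7320-2276=5044
21. interest=⌊5044·116/10000⌋=58; principal=2360-58=2302; balance=5044-2302=2742
22. interest=⌊2742·116/10000⌋=31; principal=2360-31=2329; balance=2742-2329=413
23. interest=⌊413·116/10000⌋=4; principal=min(2360-4,413)=413; balance=413-413=0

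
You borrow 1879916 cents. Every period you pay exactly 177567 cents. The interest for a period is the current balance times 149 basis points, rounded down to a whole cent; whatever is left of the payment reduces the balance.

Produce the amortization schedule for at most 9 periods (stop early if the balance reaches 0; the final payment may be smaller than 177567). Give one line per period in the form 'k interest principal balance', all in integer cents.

1 28010 149557 1730359
2 25782 151785 1578574
3 23520 154047 1424527
4 21225 156342 1268185
5 18895 158672 1109513
6 16531 161036 948477
7 14132 163435 785042
8 11697 165870 619172
9 9225 168342 450830

1. interest=⌊1879916·149/10000⌋=28010; principal=177567-28010=149557; balance=1879916-149557=1730359
2. interest=⌊1730359·149/10000⌋=25782; principal=177567-25782=151785; balance=1730359-151785=1578574
3. interest=⌊1578574·149/10000⌋=23520; principal=177567-23520=154047; balance=1578574-154047=1424527
4. interest=⌊1424527·149/10000⌋=21225; principal=177567-21225=156342; balance=1424527-156342=1268185
5. interest=⌊1268185·149/10000⌋=18895; principal=177567-18895=158672; balance=1268185-158672=1109513
6. interest=⌊1109513·149/10000⌋=16531; principal=177567-16531=161036; balance=1109513-161036=948477
7. interest=⌊948477·149/10000⌋=14132; principal=177567-14132=163435; balance=948477-163435=785042
8. interest=⌊785042·149/10000⌋=11697; principal=177567-11697=165870; balance=785042-165870=619172
9. interest=⌊619172·149/10000⌋=9225; principal=177567-9225=168342; balance=619172-168342=450830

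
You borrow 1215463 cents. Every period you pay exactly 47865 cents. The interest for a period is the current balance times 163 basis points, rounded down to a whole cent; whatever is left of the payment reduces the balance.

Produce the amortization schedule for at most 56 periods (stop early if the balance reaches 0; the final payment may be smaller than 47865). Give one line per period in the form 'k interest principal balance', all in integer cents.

1. interest=⌊1215463·163/10000⌋=19812; principal=47865-19812=28053; balance=1215463-28053=1187410
2. interest=⌊1187410·163/10000⌋=19354; principal=47865-19354=28511; balance=1187410-28511=1158899
3. interest=⌊1158899·163/10000⌋=18890; principal=47865-18890=28975; balance=1158899-28975=1129924
4. interest=⌊1129924·163/10000⌋=18417; principal=47865-18417=29448; balance=1129924-29448=1100476
5. interest=⌊1100476·163/10000⌋=17937; principal=47865-17937=29928; balance=1100476-29928=1070548
6. interest=⌊1070548·163/10000⌋=17449; principal=47865-17449=30416; balance=1070548-30416=1040132
7. interest=⌊1040132·163/10000⌋=16954; principal=47865-16954=30911; balance=1040132-30911=1009221
8. interest=⌊1009221·163/10000⌋=16450; principal=47865-16450=31415; balance=1009221-31415=977806
9. interest=⌊977806·163/10000⌋=15938; principal=47865-15938=31927; balance=977806-31927=945879
10. interest=⌊945879·163/10000⌋=15417; principal=47865-15417=32448; balance=945879-32448=913431
11. interest=⌊913431·163/10000⌋=14888; principal=47865-14888=32977; balance=913431-32977=880454
12. interest=⌊880454·163/10000⌋=14351; principal=47865-14351=33514; balance=880454-33514=846940
13. interest=⌊846940·163/10000⌋=13805; principal=47865-13805=34060; balance=846940-34060=812880
14. interest=⌊812880·163/10000⌋=13249; principal=47865-13249=34616; balance=812880-34616=778264
15. interest=⌊778264·163/10000⌋=12685; principal=47865-12685=35180; balance=778264-35180=743084
16. interest=⌊743084·163/10000⌋=12112; principal=47865-12112=35753; balance=743084-35753=707331
17. interest=⌊707331·163/10000⌋=11529; principal=47865-11529=36336; balance=707331-36336=670995
18. interest=⌊670995·163/10000⌋=10937; principal=47865-10937=36928; balance=670995-36928=634067
19. interest=⌊634067·163/10000⌋=10335; principal=47865-10335=37530; balance=634067-37530=596537
20. interest=⌊596537·163/10000⌋=9723; principal=47865-9723=38142; balance=596537-38142=558395
21. interest=⌊558395·163/10000⌋=9101; principal=47865-9101=38764; balance=558395-38764=519631
22. interest=⌊519631·163/10000⌋=8469; principal=47865-8469=39396; balance=519631-39396=480235
23. interest=⌊480235·163/10000⌋=7827; principal=47865-7827=40038; balance=480235-40038=440197
24. interest=⌊440197·163/10000⌋=7175; principal=47865-7175=40690; balance=440197-40690=399507
25. interest=⌊399507·163/10000⌋=6511; principal=47865-6511=41354; balance=399507-41354=358153
26. interest=⌊358153·163/10000⌋=5837; principal=47865-5837=42028; balance=358153-42028=316125
27. interest=⌊316125·163/10000⌋=5152; principal=47865-5152=42713; balance=316125-42713=273412
28. interest=⌊273412·163/10000⌋=4456; principal=47865-4456=43409; balance=273412-43409=230003
29. interest=⌊230003·163/10000⌋=3749; principal=47865-3749=44116; balance=230003-44116=185887
30. interest=⌊185887·163/10000⌋=3029; principal=47865-3029=44836; balance=185887-44836=141051
31. interest=⌊141051·163/10000⌋=2299; principal=47865-2299=45566; balance=141051-45566=95485
32. interest=⌊95485·163/10000⌋=1556; principal=47865-1556=46309; balance=95485-46309=49176
33. interest=⌊49176·163/10000⌋=801; principal=47865-801=47064; balance=49176-47064=2112
34. interest=⌊2112·163/10000⌋=34; principal=min(47865-34,2112)=2112; balance=2112-2112=0

1 19812 28053 1187410
2 19354 28511 1158899
3 18890 28975 1129924
4 18417 29448 1100476
5 17937 29928 1070548
6 17449 30416 1040132
7 16954 30911 1009221
8 16450 31415 977806
9 15938 31927 945879
10 15417 32448 913431
11 14888 32977 880454
12 14351 33514 846940
13 13805 34060 812880
14 13249 34616 778264
15 12685 35180 743084
16 12112 35753 707331
17 11529 36336 670995
18 10937 36928 634067
19 10335 37530 596537
20 9723 38142 558395
21 9101 38764 519631
22 8469 39396 480235
23 7827 40038 440197
24 7175 40690 399507
25 6511 41354 358153
26 5837 42028 316125
27 5152 42713 273412
28 4456 43409 230003
29 3749 44116 185887
30 3029 44836 141051
31 2299 45566 95485
32 1556 46309 49176
33 801 47064 2112
34 34 2112 0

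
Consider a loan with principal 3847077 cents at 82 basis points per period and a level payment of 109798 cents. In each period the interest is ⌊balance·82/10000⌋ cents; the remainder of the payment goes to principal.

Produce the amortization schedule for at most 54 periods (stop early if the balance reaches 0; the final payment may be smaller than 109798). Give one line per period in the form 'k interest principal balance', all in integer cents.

1 31546 78252 3768825
2 30904 78894 3689931
3 30257 79541 3610390
4 29605 80193 3530197
5 28947 80851 3449346
6 28284 81514 3367832
7 27616 82182 3285650
8 26942 82856 3202794
9 26262 83536 3119258
10 25577 84221 3035037
11 24887 84911 2950126
12 24191 85607 2864519
13 23489 86309 2778210
14 22781 87017 2691193
15 22067 87731 2603462
16 21348 88450 2515012
17 20623 89175 2425837
18 19891 89907 2335930
19 19154 90644 2245286
20 18411 91387 2153899
21 17661 92137 2061762
22 16906 92892 1968870
23 16144 93654 1875216
24 15376 94422 1780794
25 14602 95196 1685598
26 13821 95977 1589621
27 13034 96764 1492857
28 12241 97557 1395300
29 11441 98357 1296943
30 10634 99164 1197779
31 9821 99977 1097802
32 9001 100797 997005
33 8175 101623 895382
34 7342 102456 792926
35 6501 103297 689629
36 5654 104144 585485
37 4800 104998 480487
38 3939 105859 374628
39 3071 106727 267901
40 2196 107602 160299
41 1314 108484 51815
42 424 51815 0

1. interest=⌊3847077·82/10000⌋=31546; principal=109798-31546=78252; balance=3847077-78252=3768825
2. interest=⌊3768825·82/10000⌋=30904; principal=109798-30904=78894; balance=3768825-78894=3689931
3. interest=⌊3689931·82/10000⌋=30257; principal=109798-30257=79541; balance=3689931-79541=3610390
4. interest=⌊3610390·82/10000⌋=29605; principal=109798-29605=80193; balance=3610390-80193=3530197
5. interest=⌊3530197·82/10000⌋=28947; principal=109798-28947=80851; balance=3530197-80851=3449346
6. interest=⌊3449346·82/10000⌋=28284; principal=109798-28284=81514; balance=3449346-81514=3367832
7. interest=⌊3367832·82/10000⌋=27616; principal=109798-27616=82182; balance=3367832-82182=3285650
8. interest=⌊3285650·82/10000⌋=26942; principal=109798-26942=82856; balance=3285650-82856=3202794
9. interest=⌊3202794·82/10000⌋=26262; principal=109798-26262=83536; balance=3202794-83536=3119258
10. interest=⌊3119258·82/10000⌋=25577; principal=109798-25577=84221; balance=3119258-84221=3035037
11. interest=⌊3035037·82/10000⌋=24887; principal=109798-24887=84911; balance=3035037-84911=2950126
12. interest=⌊2950126·82/10000⌋=24191; principal=109798-24191=85607; balance=2950126-85607=2864519
13. interest=⌊2864519·82/10000⌋=23489; principal=109798-23489=86309; balance=2864519-86309=2778210
14. interest=⌊2778210·82/10000⌋=22781; principal=109798-22781=87017; balance=2778210-87017=2691193
15. interest=⌊2691193·82/10000⌋=22067; principal=109798-22067=87731; balance=2691193-87731=2603462
16. interest=⌊2603462·82/10000⌋=21348; principal=109798-21348=88450; balance=2603462-88450=2515012
17. interest=⌊2515012·82/10000⌋=20623; principal=109798-20623=89175; balance=2515012-89175=2425837
18. interest=⌊2425837·82/10000⌋=19891; principal=109798-19891=89907; balance=2425837-89907=2335930
19. interest=⌊2335930·82/10000⌋=19154; principal=109798-19154=90644; balance=2335930-90644=2245286
20. interest=⌊2245286·82/10000⌋=18411; principal=109798-18411=91387; balance=2245286-91387=2153899
21. interest=⌊2153899·82/10000⌋=17661; principal=109798-17661=92137; balance=2153899-92137=2061762
22. interest=⌊2061762·82/10000⌋=16906; principal=109798-16906=92892; balance=2061762-92892=1968870
23. interest=⌊1968870·82/10000⌋=16144; principal=109798-16144=93654; balance=1968870-93654=1875216
24. interest=⌊1875216·82/10000⌋=15376; principal=109798-15376=94422; balance=1875216-94422=1780794
25. interest=⌊1780794·82/10000⌋=14602; principal=109798-14602=95196; balance=1780794-95196=1685598
26. interest=⌊1685598·82/10000⌋=13821; principal=109798-13821=95977; balance=1685598-95977=1589621
27. interest=⌊1589621·82/10000⌋=13034; principal=109798-13034=96764; balance=1589621-96764=1492857
28. interest=⌊1492857·82/10000⌋=12241; principal=109798-12241=97557; balance=1492857-97557=1395300
29. interest=⌊1395300·82/10000⌋=11441; principal=109798-11441=98357; balance=1395300-98357=1296943
30. interest=⌊1296943·82/10000⌋=10634; principal=109798-10634=99164; balance=1296943-99164=1197779
31. interest=⌊1197779·82/10000⌋=9821; principal=109798-9821=99977; balance=1197779-99977=1097802
32. interest=⌊1097802·82/10000⌋=9001; principal=109798-9001=100797; balance=1097802-100797=997005
33. interest=⌊997005·82/10000⌋=8175; principal=109798-8175=101623; balance=997005-101623=895382
34. interest=⌊895382·82/10000⌋=7342; principal=109798-7342=102456; balance=895382-102456=792926
35. interest=⌊792926·82/10000⌋=6501; principal=109798-6501=103297; balance=792926-103297=689629
36. interest=⌊689629·82/10000⌋=5654; principal=109798-5654=104144; balance=689629-104144=585485
37. interest=⌊585485·82/10000⌋=4800; principal=109798-4800=104998; balance=585485-104998=480487
38. interest=⌊480487·82/10000⌋=3939; principal=109798-3939=105859; balance=480487-105859=374628
39. interest=⌊374628·82/10000⌋=3071; principal=109798-3071=106727; balance=374628-106727=267901
40. interest=⌊267901·82/10000⌋=2196; principal=109798-2196=107602; balance=267901-107602=160299
41. interest=⌊160299·82/10000⌋=1314; principal=109798-1314=108484; balance=160299-108484=51815
42. interest=⌊51815·82/10000⌋=424; principal=min(109798-424,51815)=51815; balance=51815-51815=0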